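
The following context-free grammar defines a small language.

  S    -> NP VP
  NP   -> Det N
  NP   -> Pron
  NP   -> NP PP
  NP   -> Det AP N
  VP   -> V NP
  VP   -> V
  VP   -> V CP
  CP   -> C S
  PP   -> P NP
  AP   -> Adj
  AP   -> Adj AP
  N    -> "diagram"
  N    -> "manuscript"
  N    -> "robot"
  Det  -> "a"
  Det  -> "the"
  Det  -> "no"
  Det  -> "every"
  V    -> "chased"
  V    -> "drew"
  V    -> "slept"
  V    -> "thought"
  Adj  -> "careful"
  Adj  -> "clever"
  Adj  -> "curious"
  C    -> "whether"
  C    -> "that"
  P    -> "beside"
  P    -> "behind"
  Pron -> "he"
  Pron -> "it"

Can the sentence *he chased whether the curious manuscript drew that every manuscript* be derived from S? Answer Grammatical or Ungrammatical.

Ungrammatical

For S → NP VP, the only prefix that parses as NP is 'he', but the remainder 'chased whether the curious manuscript drew that every manuscript' is not a VP under these rules.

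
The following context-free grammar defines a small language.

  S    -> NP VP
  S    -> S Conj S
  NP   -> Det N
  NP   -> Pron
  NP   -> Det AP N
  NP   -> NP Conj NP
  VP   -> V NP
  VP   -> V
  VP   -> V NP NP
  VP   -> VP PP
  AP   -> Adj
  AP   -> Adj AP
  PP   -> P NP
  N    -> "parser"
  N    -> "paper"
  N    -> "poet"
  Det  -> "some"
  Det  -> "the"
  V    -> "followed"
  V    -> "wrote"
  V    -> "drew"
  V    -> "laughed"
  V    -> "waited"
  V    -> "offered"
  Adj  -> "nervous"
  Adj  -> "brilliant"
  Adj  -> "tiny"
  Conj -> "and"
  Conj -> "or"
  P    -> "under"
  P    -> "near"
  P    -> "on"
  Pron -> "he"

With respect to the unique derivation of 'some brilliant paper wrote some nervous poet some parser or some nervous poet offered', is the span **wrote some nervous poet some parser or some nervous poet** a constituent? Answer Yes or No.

[S [S [NP [Det some] [AP [Adj brilliant]] [N paper]] [VP [V wrote] [NP [Det some] [AP [Adj nervous]] [N poet]] [NP [Det some] [N parser]]]] [Conj or] [S [NP [Det some] [AP [Adj nervous]] [N poet]] [VP [V offered]]]]
The smallest constituent containing 'wrote some nervous poet some parser or some nervous poet' is the S spanning 'some brilliant paper wrote some nervous poet some parser or some nervous poet offered'; no single node in the tree dominates exactly the given words.

No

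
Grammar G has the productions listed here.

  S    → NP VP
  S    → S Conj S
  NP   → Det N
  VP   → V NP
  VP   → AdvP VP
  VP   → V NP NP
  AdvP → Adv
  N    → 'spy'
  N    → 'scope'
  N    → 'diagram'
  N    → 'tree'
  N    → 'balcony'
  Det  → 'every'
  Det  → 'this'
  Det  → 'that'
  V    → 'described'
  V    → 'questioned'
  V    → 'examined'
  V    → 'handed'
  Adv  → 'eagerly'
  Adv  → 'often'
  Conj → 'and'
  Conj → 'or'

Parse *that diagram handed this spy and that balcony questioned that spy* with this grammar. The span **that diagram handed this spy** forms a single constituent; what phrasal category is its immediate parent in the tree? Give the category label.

S

[S [S [NP [Det that] [N diagram]] [VP [V handed] [NP [Det this] [N spy]]]] [Conj and] [S [NP [Det that] [N balcony]] [VP [V questioned] [NP [Det that] [N spy]]]]]
The span 'that diagram handed this spy' is the S node built by S → NP VP.
Its mother is the S built by S → S Conj S.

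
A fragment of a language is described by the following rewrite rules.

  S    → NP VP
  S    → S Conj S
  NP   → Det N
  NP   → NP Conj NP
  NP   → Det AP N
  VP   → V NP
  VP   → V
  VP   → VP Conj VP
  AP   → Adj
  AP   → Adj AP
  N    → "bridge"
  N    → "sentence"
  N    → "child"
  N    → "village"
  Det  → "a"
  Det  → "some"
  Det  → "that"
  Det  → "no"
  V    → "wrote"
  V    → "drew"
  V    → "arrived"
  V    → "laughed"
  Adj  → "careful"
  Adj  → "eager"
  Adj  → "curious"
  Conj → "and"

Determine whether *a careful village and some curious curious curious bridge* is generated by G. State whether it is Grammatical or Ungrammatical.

Ungrammatical

For S → NP VP, the only prefix that parses as NP is 'a careful village', but the remainder 'and some curious curious curious bridge' is not a VP under these rules. The alternative S rule S → S Conj S likewise has no satisfying split.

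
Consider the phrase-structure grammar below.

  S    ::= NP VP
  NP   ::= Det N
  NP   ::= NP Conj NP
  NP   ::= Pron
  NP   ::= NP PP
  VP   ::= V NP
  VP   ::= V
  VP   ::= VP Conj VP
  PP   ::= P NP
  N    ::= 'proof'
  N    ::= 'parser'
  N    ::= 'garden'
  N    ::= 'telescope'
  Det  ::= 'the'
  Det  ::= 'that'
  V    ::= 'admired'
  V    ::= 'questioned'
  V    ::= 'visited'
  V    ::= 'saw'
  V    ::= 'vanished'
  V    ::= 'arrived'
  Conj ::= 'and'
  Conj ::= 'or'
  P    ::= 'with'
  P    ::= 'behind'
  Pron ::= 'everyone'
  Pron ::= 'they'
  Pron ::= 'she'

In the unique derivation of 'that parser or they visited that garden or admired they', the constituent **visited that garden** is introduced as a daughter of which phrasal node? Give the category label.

[S [NP [NP [Det that] [N parser]] [Conj or] [NP [Pron they]]] [VP [VP [V visited] [NP [Det that] [N garden]]] [Conj or] [VP [V admired] [NP [Pron they]]]]]
The span 'visited that garden' is the VP node built by VP → V NP.
Its mother is the VP built by VP → VP Conj VP.

VP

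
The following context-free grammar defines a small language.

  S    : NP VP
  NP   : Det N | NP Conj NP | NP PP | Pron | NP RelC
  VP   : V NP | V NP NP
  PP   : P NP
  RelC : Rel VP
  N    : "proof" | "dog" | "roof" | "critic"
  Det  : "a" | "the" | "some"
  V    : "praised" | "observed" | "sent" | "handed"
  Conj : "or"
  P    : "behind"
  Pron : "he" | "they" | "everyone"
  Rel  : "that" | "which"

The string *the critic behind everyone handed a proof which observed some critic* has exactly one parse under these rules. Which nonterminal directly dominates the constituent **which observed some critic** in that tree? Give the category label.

S
  NP
    NP
      Det: the
      N: critic
    PP
      P: behind
      NP
        Pron: everyone
  VP
    V: handed
    NP
      NP
        Det: a
        N: proof
      RelC
        Rel: which
        VP
          V: observed
          NP
            Det: some
            N: critic
The span 'which observed some critic' is the RelC node built by RelC → Rel VP.
Its mother is the NP built by NP → NP RelC.

NP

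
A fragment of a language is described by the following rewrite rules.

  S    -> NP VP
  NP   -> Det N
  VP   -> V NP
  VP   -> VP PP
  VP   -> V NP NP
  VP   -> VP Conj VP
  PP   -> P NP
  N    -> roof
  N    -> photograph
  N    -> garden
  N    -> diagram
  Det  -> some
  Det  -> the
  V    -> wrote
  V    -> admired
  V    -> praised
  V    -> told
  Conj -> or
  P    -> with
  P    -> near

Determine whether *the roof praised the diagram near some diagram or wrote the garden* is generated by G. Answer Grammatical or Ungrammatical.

Grammatical

[S [NP [Det the] [N roof]] [VP [VP [VP [V praised] [NP [Det the] [N diagram]]] [PP [P near] [NP [Det some] [N diagram]]]] [Conj or] [VP [V wrote] [NP [Det the] [N garden]]]]]
Every word is introduced by a lexical rule and the phrasal rules combine the resulting categories into a single S.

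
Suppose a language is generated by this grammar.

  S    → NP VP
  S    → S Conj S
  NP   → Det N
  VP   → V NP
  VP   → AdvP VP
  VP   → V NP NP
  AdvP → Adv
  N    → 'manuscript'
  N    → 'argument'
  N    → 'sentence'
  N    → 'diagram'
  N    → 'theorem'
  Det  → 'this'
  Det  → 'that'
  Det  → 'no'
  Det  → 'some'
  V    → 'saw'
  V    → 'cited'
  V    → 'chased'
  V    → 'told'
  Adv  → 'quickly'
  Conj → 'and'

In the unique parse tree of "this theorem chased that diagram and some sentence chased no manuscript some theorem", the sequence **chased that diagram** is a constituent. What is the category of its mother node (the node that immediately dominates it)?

S
  S
    NP
      Det: this
      N: theorem
    VP
      V: chased
      NP
        Det: that
        N: diagram
  Conj: and
  S
    NP
      Det: some
      N: sentence
    VP
      V: chased
      NP
        Det: no
        N: manuscript
      NP
        Det: some
        N: theorem
The span 'chased that diagram' is the VP node built by VP → V NP.
Its mother is the S built by S → NP VP.

S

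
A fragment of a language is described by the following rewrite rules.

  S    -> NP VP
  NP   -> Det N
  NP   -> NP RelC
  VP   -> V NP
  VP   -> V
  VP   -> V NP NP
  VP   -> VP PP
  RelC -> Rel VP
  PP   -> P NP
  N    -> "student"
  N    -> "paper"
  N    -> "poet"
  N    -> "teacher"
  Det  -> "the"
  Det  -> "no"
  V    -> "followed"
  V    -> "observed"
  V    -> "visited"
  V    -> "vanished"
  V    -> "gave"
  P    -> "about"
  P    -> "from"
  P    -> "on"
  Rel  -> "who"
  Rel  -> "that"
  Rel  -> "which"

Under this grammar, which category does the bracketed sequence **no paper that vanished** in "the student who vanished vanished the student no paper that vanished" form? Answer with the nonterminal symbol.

NP

S
  NP
    NP
      Det: the
      N: student
    RelC
      Rel: who
      VP
        V: vanished
  VP
    V: vanished
    NP
      Det: the
      N: student
    NP
      NP
        Det: no
        N: paper
      RelC
        Rel: that
        VP
          V: vanished
The span 'no paper that vanished' is the NP node built by NP → NP RelC.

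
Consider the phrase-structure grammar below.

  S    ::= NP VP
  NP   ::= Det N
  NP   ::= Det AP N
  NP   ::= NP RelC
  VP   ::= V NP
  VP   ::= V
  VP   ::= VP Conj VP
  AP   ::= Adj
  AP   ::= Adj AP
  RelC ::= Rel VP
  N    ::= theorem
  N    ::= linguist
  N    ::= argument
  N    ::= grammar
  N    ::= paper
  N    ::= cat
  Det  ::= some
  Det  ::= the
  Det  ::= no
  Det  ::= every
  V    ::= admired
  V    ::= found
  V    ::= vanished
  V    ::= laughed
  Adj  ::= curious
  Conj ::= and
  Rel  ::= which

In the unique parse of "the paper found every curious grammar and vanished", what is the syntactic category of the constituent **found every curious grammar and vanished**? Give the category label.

[S [NP [Det the] [N paper]] [VP [VP [V found] [NP [Det every] [AP [Adj curious]] [N grammar]]] [Conj and] [VP [V vanished]]]]
The span 'found every curious grammar and vanished' is the VP node built by VP → VP Conj VP.

VP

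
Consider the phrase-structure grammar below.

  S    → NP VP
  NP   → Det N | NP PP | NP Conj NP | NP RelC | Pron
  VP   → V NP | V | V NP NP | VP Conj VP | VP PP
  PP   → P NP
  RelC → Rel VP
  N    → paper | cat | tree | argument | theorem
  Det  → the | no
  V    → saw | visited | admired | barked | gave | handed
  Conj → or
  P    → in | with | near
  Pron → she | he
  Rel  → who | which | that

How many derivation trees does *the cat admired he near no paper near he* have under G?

Two of the 5 distinct bracketings:
[S [NP [Det the] [N cat]] [VP [V admired] [NP [NP [Pron he]] [PP [P near] [NP [NP [Det no] [N paper]] [PP [P near] [NP [Pron he]]]]]]]]
[S [NP [Det the] [N cat]] [VP [V admired] [NP [NP [NP [Pron he]] [PP [P near] [NP [Det no] [N paper]]]] [PP [P near] [NP [Pron he]]]]]]
The trees differ in how a recursive rule is bracketed over the same span.

5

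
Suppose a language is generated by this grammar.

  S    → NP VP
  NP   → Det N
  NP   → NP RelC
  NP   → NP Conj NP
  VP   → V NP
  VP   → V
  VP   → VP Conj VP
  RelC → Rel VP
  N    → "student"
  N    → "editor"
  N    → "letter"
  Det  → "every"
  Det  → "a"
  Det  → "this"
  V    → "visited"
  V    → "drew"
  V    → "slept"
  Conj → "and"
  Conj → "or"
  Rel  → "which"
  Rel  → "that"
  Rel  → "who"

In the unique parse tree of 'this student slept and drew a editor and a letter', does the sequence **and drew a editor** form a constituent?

No

[S [NP [Det this] [N student]] [VP [VP [V slept]] [Conj and] [VP [V drew] [NP [NP [Det a] [N editor]] [Conj and] [NP [Det a] [N letter]]]]]]
The smallest constituent containing 'and drew a editor' is the VP spanning 'slept and drew a editor and a letter'; no single node in the tree dominates exactly the given words.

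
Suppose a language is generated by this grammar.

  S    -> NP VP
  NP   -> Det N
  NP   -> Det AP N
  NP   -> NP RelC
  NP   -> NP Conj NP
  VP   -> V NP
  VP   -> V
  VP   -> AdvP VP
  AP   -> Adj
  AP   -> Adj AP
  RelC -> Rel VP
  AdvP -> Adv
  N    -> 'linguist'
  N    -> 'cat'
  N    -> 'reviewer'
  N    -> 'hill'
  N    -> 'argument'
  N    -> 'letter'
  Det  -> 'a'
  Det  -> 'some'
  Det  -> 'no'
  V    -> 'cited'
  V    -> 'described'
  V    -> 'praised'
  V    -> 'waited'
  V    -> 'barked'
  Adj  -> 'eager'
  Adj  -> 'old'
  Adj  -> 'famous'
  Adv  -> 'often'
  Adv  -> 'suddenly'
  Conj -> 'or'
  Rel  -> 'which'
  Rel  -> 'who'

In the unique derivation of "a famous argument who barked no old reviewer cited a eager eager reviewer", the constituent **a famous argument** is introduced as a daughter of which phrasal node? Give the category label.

S
  NP
    NP
      Det: a
      AP
        Adj: famous
      N: argument
    RelC
      Rel: who
      VP
        V: barked
        NP
          Det: no
          AP
            Adj: old
          N: reviewer
  VP
    V: cited
    NP
      Det: a
      AP
        Adj: eager
        AP
          Adj: eager
      N: reviewer
The span 'a famous argument' is the NP node built by NP → Det AP N.
Its mother is the NP built by NP → NP RelC.

NP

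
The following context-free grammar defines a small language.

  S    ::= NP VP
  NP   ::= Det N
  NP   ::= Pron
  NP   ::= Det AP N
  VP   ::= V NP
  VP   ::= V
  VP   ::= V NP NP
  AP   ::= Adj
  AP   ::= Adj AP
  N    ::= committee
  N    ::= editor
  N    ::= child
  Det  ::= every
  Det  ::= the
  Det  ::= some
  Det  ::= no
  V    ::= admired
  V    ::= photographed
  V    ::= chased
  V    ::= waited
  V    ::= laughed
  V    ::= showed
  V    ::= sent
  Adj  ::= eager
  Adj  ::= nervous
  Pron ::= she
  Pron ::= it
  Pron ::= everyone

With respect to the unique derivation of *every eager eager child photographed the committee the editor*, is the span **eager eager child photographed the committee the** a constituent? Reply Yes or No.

No

[S [NP [Det every] [AP [Adj eager] [AP [Adj eager]]] [N child]] [VP [V photographed] [NP [Det the] [N committee]] [NP [Det the] [N editor]]]]
The smallest constituent containing 'eager eager child photographed the committee the' is the S spanning 'every eager eager child photographed the committee the editor'; no single node in the tree dominates exactly the given words.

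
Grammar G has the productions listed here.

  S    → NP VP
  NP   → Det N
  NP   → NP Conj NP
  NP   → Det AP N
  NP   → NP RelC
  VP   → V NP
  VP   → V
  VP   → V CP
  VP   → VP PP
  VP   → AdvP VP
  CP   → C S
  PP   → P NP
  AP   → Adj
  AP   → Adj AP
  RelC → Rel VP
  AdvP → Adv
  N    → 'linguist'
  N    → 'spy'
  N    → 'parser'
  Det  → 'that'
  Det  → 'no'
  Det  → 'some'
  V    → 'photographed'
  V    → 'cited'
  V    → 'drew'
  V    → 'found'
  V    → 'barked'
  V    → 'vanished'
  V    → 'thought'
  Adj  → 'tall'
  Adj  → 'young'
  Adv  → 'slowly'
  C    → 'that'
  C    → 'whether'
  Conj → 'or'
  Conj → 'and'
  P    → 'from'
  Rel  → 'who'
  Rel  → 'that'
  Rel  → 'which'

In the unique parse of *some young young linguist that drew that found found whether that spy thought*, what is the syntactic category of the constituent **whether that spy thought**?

CP

[S [NP [NP [NP [Det some] [AP [Adj young] [AP [Adj young]]] [N linguist]] [RelC [Rel that] [VP [V drew]]]] [RelC [Rel that] [VP [V found]]]] [VP [V found] [CP [C whether] [S [NP [Det that] [N spy]] [VP [V thought]]]]]]
The span 'whether that spy thought' is the CP node built by CP → C S.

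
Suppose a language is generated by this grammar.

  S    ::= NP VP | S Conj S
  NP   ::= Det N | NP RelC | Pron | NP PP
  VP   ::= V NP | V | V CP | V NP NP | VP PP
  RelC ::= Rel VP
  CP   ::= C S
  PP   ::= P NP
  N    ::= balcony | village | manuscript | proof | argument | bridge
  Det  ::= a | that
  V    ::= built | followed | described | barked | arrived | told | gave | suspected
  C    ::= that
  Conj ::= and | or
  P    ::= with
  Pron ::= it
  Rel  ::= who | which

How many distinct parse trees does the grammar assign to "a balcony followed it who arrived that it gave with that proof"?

4

Two of the 4 distinct bracketings:
[S [NP [Det a] [N balcony]] [VP [V followed] [NP [NP [Pron it]] [RelC [Rel who] [VP [V arrived] [CP [C that] [S [NP [Pron it]] [VP [VP [V gave]] [PP [P with] [NP [Det that] [N proof]]]]]]]]]]]
[S [NP [Det a] [N balcony]] [VP [V followed] [NP [NP [Pron it]] [RelC [Rel who] [VP [VP [V arrived] [CP [C that] [S [NP [Pron it]] [VP [V gave]]]]] [PP [P with] [NP [Det that] [N proof]]]]]]]]
The trees differ in how a recursive rule is bracketed over the same span.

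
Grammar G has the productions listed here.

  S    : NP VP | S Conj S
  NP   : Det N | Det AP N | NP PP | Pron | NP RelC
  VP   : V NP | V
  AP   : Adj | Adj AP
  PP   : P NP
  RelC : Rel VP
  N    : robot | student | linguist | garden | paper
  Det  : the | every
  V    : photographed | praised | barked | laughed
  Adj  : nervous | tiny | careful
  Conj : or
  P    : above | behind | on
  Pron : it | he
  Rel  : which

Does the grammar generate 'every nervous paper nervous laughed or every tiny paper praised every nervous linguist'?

Ungrammatical

An N word can never sit immediately before an Adj word in any string this grammar generates, so the substring 'paper nervous' rules out a derivation.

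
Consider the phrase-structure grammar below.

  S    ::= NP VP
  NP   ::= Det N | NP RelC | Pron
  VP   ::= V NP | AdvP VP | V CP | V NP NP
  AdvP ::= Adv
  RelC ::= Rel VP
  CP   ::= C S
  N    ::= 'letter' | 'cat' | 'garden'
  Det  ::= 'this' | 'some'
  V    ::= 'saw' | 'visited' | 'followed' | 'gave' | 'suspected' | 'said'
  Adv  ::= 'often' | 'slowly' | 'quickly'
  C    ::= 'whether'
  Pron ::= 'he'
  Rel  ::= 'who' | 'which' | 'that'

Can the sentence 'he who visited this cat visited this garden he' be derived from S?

Grammatical

S
  NP
    NP
      Pron: he
    RelC
      Rel: who
      VP
        V: visited
        NP
          Det: this
          N: cat
  VP
    V: visited
    NP
      Det: this
      N: garden
    NP
      Pron: he
Every word is introduced by a lexical rule and the phrasal rules combine the resulting categories into a single S.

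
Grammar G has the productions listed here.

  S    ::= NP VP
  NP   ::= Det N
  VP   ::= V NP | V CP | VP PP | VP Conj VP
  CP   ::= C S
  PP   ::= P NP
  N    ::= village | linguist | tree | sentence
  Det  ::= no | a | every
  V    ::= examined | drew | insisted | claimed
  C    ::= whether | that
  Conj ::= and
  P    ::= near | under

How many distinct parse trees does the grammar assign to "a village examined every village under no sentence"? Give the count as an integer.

1

[S [NP [Det a] [N village]] [VP [VP [V examined] [NP [Det every] [N village]]] [PP [P under] [NP [Det no] [N sentence]]]]]
No rule offers an alternative attachment or grouping for any span, so this is the only derivation.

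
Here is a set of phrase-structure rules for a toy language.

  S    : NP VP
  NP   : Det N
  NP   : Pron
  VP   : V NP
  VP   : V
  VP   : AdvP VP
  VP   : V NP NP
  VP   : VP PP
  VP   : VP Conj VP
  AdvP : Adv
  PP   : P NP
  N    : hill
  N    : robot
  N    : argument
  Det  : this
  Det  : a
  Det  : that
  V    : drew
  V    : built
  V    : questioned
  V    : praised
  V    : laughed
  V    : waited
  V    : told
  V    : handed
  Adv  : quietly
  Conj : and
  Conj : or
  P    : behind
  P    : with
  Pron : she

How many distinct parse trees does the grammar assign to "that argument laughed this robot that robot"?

1

[S [NP [Det that] [N argument]] [VP [V laughed] [NP [Det this] [N robot]] [NP [Det that] [N robot]]]]
No rule offers an alternative attachment or grouping for any span, so this is the only derivation.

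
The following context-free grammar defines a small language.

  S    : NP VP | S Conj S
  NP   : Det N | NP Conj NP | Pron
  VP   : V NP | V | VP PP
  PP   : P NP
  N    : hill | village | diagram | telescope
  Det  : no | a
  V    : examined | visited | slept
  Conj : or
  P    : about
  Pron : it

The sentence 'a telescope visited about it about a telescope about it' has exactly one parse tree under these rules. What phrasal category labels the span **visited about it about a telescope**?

S
  NP
    Det: a
    N: telescope
  VP
    VP
      VP
        VP
          V: visited
        PP
          P: about
          NP
            Pron: it
      PP
        P: about
        NP
          Det: a
          N: telescope
    PP
      P: about
      NP
        Pron: it
The span 'visited about it about a telescope' is the VP node built by VP → VP PP.

VP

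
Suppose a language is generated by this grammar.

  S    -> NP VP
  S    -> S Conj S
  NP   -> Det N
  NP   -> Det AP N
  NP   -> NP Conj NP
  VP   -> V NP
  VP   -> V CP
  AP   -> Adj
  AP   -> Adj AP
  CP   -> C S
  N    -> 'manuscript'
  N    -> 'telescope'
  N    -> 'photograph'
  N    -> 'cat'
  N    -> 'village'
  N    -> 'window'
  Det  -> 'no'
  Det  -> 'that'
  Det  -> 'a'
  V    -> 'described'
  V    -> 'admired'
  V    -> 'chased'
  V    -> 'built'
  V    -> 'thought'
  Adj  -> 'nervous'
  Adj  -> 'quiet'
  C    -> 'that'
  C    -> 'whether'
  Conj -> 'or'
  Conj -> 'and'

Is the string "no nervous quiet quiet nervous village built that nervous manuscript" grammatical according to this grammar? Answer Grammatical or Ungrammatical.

Grammatical

[S [NP [Det no] [AP [Adj nervous] [AP [Adj quiet] [AP [Adj quiet] [AP [Adj nervous]]]]] [N village]] [VP [V built] [NP [Det that] [AP [Adj nervous]] [N manuscript]]]]
Each bracket corresponds to one application of a listed rule, so the string is derivable from S.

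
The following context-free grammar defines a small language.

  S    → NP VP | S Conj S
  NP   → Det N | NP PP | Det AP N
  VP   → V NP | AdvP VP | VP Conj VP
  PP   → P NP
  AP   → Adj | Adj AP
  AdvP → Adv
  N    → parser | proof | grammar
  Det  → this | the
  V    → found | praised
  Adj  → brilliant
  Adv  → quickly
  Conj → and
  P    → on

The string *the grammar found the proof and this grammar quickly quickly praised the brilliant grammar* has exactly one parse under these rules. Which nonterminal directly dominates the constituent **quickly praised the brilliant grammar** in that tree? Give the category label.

S
  S
    NP
      Det: the
      N: grammar
    VP
      V: found
      NP
        Det: the
        N: proof
  Conj: and
  S
    NP
      Det: this
      N: grammar
    VP
      AdvP
        Adv: quickly
      VP
        AdvP
          Adv: quickly
        VP
          V: praised
          NP
            Det: the
            AP
              Adj: brilliant
            N: grammar
The span 'quickly praised the brilliant grammar' is the VP node built by VP → AdvP VP.
Its mother is the VP built by VP → AdvP VP.

VP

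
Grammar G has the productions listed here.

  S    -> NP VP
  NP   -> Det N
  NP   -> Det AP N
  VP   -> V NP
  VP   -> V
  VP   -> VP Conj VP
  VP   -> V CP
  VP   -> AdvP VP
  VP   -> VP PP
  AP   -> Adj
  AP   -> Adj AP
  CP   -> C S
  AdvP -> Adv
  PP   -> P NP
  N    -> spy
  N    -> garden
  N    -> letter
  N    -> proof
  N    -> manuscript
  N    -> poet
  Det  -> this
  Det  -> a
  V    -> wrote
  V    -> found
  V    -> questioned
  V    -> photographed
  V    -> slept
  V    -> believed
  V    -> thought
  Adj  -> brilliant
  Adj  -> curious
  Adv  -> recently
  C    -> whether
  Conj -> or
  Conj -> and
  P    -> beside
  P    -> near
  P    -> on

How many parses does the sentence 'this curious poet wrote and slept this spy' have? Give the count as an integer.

1

[S [NP [Det this] [AP [Adj curious]] [N poet]] [VP [VP [V wrote]] [Conj and] [VP [V slept] [NP [Det this] [N spy]]]]]
No rule offers an alternative attachment or grouping for any span, so this is the only derivation.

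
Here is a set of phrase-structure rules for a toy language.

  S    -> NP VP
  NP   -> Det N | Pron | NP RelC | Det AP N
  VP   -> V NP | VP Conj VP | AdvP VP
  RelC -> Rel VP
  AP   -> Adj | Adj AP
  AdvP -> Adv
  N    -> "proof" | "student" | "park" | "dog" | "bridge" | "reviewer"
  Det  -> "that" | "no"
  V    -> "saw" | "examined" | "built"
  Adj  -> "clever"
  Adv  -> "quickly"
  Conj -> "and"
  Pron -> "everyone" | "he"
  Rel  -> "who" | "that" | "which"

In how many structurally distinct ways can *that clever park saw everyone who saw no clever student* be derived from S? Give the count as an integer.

[S [NP [Det that] [AP [Adj clever]] [N park]] [VP [V saw] [NP [NP [Pron everyone]] [RelC [Rel who] [VP [V saw] [NP [Det no] [AP [Adj clever]] [N student]]]]]]]
No rule offers an alternative attachment or grouping for any span, so this is the only derivation.

1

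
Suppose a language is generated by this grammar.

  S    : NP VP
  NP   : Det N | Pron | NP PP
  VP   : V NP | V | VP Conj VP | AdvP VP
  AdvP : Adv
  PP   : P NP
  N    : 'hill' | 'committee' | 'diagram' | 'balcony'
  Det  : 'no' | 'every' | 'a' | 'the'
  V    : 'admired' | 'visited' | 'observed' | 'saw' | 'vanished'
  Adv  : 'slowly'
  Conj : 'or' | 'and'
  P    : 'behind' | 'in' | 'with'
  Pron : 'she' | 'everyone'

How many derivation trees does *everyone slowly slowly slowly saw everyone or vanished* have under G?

4

Two of the 4 distinct bracketings:
[S [NP [Pron everyone]] [VP [VP [AdvP [Adv slowly]] [VP [AdvP [Adv slowly]] [VP [AdvP [Adv slowly]] [VP [V saw] [NP [Pron everyone]]]]]] [Conj or] [VP [V vanished]]]]
[S [NP [Pron everyone]] [VP [AdvP [Adv slowly]] [VP [VP [AdvP [Adv slowly]] [VP [AdvP [Adv slowly]] [VP [V saw] [NP [Pron everyone]]]]] [Conj or] [VP [V vanished]]]]]
The trees differ in how a recursive rule is bracketed over the same span.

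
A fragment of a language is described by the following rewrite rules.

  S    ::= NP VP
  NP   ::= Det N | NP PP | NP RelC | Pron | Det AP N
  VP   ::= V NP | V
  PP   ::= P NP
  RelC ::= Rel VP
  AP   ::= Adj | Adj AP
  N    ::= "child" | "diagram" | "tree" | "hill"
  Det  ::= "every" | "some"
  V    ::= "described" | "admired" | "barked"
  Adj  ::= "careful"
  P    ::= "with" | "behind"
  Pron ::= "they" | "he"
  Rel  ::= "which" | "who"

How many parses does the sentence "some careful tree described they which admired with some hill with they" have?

2

The two bracketings:
[S [NP [Det some] [AP [Adj careful]] [N tree]] [VP [V described] [NP [NP [NP [Pron they]] [RelC [Rel which] [VP [V admired]]]] [PP [P with] [NP [NP [Det some] [N hill]] [PP [P with] [NP [Pron they]]]]]]]]
[S [NP [Det some] [AP [Adj careful]] [N tree]] [VP [V described] [NP [NP [NP [NP [Pron they]] [RelC [Rel which] [VP [V admired]]]] [PP [P with] [NP [Det some] [N hill]]]] [PP [P with] [NP [Pron they]]]]]]
The trees differ in how a recursive rule is bracketed over the same span.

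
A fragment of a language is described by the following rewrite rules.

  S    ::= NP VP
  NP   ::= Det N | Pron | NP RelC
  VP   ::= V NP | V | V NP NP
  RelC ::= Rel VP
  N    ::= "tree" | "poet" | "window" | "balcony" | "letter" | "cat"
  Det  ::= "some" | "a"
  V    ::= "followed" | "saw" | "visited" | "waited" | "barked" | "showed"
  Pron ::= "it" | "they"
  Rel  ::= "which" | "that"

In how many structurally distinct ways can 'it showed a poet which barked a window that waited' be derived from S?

Two of the 3 distinct bracketings:
[S [NP [Pron it]] [VP [V showed] [NP [NP [Det a] [N poet]] [RelC [Rel which] [VP [V barked] [NP [NP [Det a] [N window]] [RelC [Rel that] [VP [V waited]]]]]]]]]
[S [NP [Pron it]] [VP [V showed] [NP [NP [NP [Det a] [N poet]] [RelC [Rel which] [VP [V barked] [NP [Det a] [N window]]]]] [RelC [Rel that] [VP [V waited]]]]]]
The trees differ in how a recursive rule is bracketed over the same span.

3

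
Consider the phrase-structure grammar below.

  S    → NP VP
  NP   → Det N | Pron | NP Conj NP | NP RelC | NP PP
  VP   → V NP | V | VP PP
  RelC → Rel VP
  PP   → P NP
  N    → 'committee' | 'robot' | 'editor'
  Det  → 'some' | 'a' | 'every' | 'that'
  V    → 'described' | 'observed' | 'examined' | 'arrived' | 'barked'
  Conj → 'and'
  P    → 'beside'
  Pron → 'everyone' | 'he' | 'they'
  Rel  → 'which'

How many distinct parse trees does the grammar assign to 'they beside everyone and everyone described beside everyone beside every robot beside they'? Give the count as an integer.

Two of the 10 distinct bracketings:
[S [NP [NP [NP [Pron they]] [PP [P beside] [NP [Pron everyone]]]] [Conj and] [NP [Pron everyone]]] [VP [VP [V described]] [PP [P beside] [NP [NP [Pron everyone]] [PP [P beside] [NP [NP [Det every] [N robot]] [PP [P beside] [NP [Pron they]]]]]]]]]
[S [NP [NP [NP [Pron they]] [PP [P beside] [NP [Pron everyone]]]] [Conj and] [NP [Pron everyone]]] [VP [VP [V described]] [PP [P beside] [NP [NP [NP [Pron everyone]] [PP [P beside] [NP [Det every] [N robot]]]] [PP [P beside] [NP [Pron they]]]]]]]
The trees differ in how a recursive rule is bracketed over the same span.

10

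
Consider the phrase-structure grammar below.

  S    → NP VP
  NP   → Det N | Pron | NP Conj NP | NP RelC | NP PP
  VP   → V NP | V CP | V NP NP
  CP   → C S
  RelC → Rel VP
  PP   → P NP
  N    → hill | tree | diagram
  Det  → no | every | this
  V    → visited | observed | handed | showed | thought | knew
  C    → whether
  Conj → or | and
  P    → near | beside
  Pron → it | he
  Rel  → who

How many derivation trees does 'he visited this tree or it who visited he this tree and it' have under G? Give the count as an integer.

Two of the 7 distinct bracketings:
[S [NP [Pron he]] [VP [V visited] [NP [NP [Det this] [N tree]] [Conj or] [NP [NP [NP [Pron it]] [RelC [Rel who] [VP [V visited] [NP [Pron he]] [NP [Det this] [N tree]]]]] [Conj and] [NP [Pron it]]]]]]
[S [NP [Pron he]] [VP [V visited] [NP [NP [Det this] [N tree]] [Conj or] [NP [NP [Pron it]] [RelC [Rel who] [VP [V visited] [NP [Pron he]] [NP [NP [Det this] [N tree]] [Conj and] [NP [Pron it]]]]]]]]]
The trees differ in how a recursive rule is bracketed over the same span.

7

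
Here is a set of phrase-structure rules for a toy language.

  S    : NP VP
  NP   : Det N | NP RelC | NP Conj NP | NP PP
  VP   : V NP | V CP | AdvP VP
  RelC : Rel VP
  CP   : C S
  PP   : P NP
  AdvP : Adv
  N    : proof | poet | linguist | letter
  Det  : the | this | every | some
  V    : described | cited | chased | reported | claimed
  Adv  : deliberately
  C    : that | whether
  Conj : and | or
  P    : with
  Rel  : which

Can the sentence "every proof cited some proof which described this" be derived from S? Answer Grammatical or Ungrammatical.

Ungrammatical

For S → NP VP, the only prefix that parses as NP is 'every proof', but the remainder 'cited some proof which described this' is not a VP under these rules.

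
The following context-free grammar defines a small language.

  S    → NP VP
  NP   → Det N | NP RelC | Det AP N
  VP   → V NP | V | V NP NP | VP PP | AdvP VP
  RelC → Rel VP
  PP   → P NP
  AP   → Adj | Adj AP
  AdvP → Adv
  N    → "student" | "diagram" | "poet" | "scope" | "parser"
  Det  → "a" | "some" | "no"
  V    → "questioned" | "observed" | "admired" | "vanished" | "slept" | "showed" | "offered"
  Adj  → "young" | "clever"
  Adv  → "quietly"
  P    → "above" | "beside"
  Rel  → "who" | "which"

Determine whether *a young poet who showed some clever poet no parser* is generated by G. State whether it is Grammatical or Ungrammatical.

For S → NP VP, every NP-prefix leaves a non-VP remainder: after 'a young poet' the remainder is not a VP; after 'a young poet who showed' the remainder is not a VP; after 'a young poet who showed some clever poet' the remainder is not a VP.

Ungrammatical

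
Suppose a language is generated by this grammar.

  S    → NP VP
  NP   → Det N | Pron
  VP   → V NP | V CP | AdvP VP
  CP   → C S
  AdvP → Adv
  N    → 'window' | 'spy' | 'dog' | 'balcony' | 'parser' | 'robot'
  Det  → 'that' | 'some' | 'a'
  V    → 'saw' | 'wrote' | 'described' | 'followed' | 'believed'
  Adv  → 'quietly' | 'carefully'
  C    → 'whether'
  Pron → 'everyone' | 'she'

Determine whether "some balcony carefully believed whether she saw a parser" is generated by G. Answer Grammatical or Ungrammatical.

S
  NP
    Det: some
    N: balcony
  VP
    AdvP
      Adv: carefully
    VP
      V: believed
      CP
        C: whether
        S
          NP
            Pron: she
          VP
            V: saw
            NP
              Det: a
              N: parser
Each bracket corresponds to one application of a listed rule, so the string is derivable from S.

Grammatical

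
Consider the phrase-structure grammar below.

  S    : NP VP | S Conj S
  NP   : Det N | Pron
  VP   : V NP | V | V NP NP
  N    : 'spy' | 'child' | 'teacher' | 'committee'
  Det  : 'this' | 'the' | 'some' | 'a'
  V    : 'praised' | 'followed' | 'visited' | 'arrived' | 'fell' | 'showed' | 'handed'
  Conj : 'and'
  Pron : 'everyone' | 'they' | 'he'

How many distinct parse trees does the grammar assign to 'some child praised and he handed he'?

1

[S [S [NP [Det some] [N child]] [VP [V praised]]] [Conj and] [S [NP [Pron he]] [VP [V handed] [NP [Pron he]]]]]
No rule offers an alternative attachment or grouping for any span, so this is the only derivation.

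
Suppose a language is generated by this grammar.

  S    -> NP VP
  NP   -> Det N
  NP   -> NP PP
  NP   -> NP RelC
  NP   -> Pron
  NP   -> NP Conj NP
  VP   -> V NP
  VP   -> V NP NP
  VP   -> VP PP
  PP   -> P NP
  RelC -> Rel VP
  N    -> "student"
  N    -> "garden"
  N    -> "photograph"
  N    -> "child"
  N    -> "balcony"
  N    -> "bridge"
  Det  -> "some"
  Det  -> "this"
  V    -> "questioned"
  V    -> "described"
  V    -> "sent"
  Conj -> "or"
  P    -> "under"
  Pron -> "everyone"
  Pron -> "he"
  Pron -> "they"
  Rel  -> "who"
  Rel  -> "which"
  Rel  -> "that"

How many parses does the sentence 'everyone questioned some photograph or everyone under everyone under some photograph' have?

9

Two of the 9 distinct bracketings:
[S [NP [Pron everyone]] [VP [V questioned] [NP [NP [NP [Det some] [N photograph]] [Conj or] [NP [Pron everyone]]] [PP [P under] [NP [NP [Pron everyone]] [PP [P under] [NP [Det some] [N photograph]]]]]]]]
[S [NP [Pron everyone]] [VP [V questioned] [NP [NP [NP [NP [Det some] [N photograph]] [Conj or] [NP [Pron everyone]]] [PP [P under] [NP [Pron everyone]]]] [PP [P under] [NP [Det some] [N photograph]]]]]]
The trees differ in how a recursive rule is bracketed over the same span.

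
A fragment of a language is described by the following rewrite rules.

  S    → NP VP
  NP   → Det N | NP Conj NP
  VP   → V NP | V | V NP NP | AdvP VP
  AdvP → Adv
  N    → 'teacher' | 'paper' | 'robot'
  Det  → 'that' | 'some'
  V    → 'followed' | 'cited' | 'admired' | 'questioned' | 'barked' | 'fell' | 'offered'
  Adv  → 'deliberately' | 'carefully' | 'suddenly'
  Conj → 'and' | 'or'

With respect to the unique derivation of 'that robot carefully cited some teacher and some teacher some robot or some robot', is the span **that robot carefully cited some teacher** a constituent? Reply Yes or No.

No

[S [NP [Det that] [N robot]] [VP [AdvP [Adv carefully]] [VP [V cited] [NP [NP [Det some] [N teacher]] [Conj and] [NP [Det some] [N teacher]]] [NP [NP [Det some] [N robot]] [Conj or] [NP [Det some] [N robot]]]]]]
The smallest constituent containing 'that robot carefully cited some teacher' is the S spanning 'that robot carefully cited some teacher and some teacher some robot or some robot'; no single node in the tree dominates exactly the given words.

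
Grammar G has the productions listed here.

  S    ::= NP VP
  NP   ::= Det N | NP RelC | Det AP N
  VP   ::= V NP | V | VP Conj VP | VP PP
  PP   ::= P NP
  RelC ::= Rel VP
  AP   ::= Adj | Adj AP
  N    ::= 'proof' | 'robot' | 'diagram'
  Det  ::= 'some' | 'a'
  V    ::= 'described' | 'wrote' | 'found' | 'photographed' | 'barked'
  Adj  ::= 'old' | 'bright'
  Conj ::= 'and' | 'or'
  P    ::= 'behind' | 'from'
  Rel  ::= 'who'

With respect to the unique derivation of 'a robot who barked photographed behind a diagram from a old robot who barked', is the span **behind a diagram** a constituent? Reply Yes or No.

[S [NP [NP [Det a] [N robot]] [RelC [Rel who] [VP [V barked]]]] [VP [VP [VP [V photographed]] [PP [P behind] [NP [Det a] [N diagram]]]] [PP [P from] [NP [NP [Det a] [AP [Adj old]] [N robot]] [RelC [Rel who] [VP [V barked]]]]]]]
The words 'behind a diagram' are exhaustively dominated by a single PP node (built by PP → P NP), so they form a constituent.

Yes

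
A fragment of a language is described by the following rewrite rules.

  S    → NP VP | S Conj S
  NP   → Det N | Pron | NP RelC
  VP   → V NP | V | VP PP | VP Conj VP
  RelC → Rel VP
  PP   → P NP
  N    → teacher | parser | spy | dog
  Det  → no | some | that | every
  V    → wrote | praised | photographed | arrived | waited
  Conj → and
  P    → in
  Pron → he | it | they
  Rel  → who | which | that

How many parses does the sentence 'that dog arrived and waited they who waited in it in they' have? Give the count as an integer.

6

Two of the 6 distinct bracketings:
[S [NP [Det that] [N dog]] [VP [VP [VP [VP [V arrived]] [Conj and] [VP [V waited] [NP [NP [Pron they]] [RelC [Rel who] [VP [V waited]]]]]] [PP [P in] [NP [Pron it]]]] [PP [P in] [NP [Pron they]]]]]
[S [NP [Det that] [N dog]] [VP [VP [VP [V arrived]] [Conj and] [VP [V waited] [NP [NP [Pron they]] [RelC [Rel who] [VP [VP [V waited]] [PP [P in] [NP [Pron it]]]]]]]] [PP [P in] [NP [Pron they]]]]]
The trees differ in how a recursive rule is bracketed over the same span.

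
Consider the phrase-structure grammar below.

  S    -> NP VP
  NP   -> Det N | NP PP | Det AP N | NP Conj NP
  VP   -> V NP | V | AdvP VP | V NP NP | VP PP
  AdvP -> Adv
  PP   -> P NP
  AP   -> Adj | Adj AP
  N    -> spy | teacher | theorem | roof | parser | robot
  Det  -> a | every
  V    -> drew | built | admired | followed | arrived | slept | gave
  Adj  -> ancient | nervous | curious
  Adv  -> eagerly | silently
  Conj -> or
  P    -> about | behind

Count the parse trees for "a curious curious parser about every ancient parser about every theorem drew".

2

The two bracketings:
[S [NP [NP [Det a] [AP [Adj curious] [AP [Adj curious]]] [N parser]] [PP [P about] [NP [NP [Det every] [AP [Adj ancient]] [N parser]] [PP [P about] [NP [Det every] [N theorem]]]]]] [VP [V drew]]]
[S [NP [NP [NP [Det a] [AP [Adj curious] [AP [Adj curious]]] [N parser]] [PP [P about] [NP [Det every] [AP [Adj ancient]] [N parser]]]] [PP [P about] [NP [Det every] [N theorem]]]] [VP [V drew]]]
The trees differ in how a recursive rule is bracketed over the same span.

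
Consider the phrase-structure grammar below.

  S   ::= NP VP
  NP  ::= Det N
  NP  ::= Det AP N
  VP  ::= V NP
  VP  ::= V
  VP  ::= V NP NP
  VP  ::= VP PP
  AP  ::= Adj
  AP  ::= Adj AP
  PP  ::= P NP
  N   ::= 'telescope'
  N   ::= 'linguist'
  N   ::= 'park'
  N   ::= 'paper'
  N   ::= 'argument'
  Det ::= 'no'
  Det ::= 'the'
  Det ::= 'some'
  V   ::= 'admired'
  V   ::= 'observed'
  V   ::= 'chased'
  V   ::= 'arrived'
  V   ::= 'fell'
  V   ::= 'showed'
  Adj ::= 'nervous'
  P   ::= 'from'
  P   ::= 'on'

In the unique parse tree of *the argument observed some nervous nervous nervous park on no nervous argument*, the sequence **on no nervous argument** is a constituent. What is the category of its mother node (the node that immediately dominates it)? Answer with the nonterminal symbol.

VP

S
  NP
    Det: the
    N: argument
  VP
    VP
      V: observed
      NP
        Det: some
        AP
          Adj: nervous
          AP
            Adj: nervous
            AP
              Adj: nervous
        N: park
    PP
      P: on
      NP
        Det: no
        AP
          Adj: nervous
        N: argument
The span 'on no nervous argument' is the PP node built by PP → P NP.
Its mother is the VP built by VP → VP PP.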